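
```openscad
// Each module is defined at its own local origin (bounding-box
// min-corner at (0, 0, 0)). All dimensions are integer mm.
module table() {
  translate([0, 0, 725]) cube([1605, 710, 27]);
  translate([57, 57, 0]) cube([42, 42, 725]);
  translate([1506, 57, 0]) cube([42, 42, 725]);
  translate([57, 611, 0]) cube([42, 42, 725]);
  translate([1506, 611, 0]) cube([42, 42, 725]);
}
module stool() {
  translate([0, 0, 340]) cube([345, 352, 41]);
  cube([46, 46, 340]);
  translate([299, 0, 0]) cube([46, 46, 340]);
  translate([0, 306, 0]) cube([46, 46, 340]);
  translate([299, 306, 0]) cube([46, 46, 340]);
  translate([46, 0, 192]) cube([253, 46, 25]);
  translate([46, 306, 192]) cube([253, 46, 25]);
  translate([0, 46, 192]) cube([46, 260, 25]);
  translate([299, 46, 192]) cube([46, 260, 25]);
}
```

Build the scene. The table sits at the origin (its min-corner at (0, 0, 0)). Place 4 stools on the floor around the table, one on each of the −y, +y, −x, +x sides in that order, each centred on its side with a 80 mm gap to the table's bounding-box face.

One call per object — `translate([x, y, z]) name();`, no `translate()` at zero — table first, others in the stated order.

table();
translate([630, -432, 0]) stool();
translate([630, 790, 0]) stool();
translate([-425, 179, 0]) stool();
translate([1685, 179, 0]) stool();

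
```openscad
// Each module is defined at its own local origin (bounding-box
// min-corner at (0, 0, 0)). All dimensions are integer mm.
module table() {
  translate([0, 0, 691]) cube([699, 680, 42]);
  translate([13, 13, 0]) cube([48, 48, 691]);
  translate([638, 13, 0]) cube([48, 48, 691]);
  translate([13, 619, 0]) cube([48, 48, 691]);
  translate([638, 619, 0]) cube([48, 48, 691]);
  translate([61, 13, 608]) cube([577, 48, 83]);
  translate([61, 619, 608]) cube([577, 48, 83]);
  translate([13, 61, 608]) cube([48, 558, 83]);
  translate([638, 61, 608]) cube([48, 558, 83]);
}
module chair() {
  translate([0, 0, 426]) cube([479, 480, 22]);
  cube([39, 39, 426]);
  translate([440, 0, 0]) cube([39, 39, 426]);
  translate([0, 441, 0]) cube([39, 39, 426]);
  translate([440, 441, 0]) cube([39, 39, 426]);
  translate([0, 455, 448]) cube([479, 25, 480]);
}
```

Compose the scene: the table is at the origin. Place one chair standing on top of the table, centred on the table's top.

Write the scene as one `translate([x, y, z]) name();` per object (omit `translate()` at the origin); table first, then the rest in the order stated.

table();
translate([110, 100, 733]) chair();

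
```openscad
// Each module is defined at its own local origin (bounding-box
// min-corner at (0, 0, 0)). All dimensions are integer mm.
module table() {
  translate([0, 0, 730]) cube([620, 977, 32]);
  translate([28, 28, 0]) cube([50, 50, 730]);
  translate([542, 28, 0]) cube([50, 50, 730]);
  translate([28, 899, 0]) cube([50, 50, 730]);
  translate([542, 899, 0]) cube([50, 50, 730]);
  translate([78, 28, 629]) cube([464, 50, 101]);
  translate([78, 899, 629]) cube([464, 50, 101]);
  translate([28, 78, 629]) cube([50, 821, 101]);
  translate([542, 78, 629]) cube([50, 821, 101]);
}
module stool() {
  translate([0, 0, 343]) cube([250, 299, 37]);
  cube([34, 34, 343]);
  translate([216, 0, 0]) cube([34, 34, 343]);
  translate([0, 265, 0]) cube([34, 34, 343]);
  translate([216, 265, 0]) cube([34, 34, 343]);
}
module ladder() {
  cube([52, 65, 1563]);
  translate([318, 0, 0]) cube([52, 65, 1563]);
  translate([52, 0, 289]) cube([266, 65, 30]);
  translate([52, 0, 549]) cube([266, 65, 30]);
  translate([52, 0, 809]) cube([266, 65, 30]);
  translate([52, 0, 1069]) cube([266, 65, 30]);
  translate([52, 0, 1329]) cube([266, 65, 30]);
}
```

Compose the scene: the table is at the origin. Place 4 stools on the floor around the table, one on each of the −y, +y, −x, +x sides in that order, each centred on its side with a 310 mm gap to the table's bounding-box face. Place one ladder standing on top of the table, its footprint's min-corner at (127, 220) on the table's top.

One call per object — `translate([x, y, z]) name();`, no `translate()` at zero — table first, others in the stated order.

table();
translate([185, -609, 0]) stool();
translate([185, 1287, 0]) stool();
translate([-560, 339, 0]) stool();
translate([930, 339, 0]) stool();
translate([127, 220, 762]) ladder();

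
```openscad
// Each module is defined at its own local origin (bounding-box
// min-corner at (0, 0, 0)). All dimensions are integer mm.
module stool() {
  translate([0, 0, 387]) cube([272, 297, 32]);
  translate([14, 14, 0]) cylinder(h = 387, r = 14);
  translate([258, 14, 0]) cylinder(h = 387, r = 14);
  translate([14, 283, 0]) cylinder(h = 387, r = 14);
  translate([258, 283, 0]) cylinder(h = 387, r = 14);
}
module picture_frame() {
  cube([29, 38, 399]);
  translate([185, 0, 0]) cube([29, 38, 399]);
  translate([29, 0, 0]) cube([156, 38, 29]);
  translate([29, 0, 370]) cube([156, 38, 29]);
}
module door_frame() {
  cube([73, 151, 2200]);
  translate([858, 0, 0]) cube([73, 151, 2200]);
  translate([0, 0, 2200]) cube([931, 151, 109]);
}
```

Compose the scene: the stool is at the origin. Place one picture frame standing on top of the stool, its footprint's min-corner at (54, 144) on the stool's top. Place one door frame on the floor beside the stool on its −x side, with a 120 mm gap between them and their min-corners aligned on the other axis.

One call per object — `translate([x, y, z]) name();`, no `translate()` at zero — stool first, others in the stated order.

stool();
translate([54, 144, 419]) picture_frame();
translate([-1051, 0, 0]) door_frame();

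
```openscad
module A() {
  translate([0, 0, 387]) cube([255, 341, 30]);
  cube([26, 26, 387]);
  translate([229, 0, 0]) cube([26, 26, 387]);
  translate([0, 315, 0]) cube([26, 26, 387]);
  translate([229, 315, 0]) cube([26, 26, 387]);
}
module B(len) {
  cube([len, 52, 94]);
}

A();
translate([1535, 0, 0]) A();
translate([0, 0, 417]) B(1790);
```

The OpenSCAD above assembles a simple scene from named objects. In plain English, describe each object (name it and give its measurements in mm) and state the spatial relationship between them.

A is a four-legged stool. The seat is 255×341 mm, 30 mm thick, top at z = 417 mm. It stands on four square legs, each 26×26 mm in cross-section, from z = 0 to the seat underside, each flush with a corner of the seat.

B is a rectangular beam 1790 mm long (x), 52 mm deep (y), 94 mm thick (z).

The beam spans the tops of two stools placed 1280 mm apart, resting at z = 417 mm.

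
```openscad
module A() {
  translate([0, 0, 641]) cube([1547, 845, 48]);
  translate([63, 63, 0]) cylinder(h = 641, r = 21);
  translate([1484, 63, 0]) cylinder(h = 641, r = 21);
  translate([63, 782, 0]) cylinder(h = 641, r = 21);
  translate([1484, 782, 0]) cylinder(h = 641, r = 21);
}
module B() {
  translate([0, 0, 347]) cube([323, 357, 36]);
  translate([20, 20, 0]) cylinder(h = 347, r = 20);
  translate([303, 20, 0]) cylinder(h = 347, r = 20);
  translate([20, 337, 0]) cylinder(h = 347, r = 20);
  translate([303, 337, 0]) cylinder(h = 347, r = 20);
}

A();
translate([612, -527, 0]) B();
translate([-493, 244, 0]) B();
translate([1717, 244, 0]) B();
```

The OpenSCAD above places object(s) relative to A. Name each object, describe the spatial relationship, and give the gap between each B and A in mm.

Each stool's nearest face is 170 mm from the table's bounding box.

A is a table. B is a stool. Three stools sit around the table at the −y, −x, +x sides. The gap between each stool and the table is 170 mm.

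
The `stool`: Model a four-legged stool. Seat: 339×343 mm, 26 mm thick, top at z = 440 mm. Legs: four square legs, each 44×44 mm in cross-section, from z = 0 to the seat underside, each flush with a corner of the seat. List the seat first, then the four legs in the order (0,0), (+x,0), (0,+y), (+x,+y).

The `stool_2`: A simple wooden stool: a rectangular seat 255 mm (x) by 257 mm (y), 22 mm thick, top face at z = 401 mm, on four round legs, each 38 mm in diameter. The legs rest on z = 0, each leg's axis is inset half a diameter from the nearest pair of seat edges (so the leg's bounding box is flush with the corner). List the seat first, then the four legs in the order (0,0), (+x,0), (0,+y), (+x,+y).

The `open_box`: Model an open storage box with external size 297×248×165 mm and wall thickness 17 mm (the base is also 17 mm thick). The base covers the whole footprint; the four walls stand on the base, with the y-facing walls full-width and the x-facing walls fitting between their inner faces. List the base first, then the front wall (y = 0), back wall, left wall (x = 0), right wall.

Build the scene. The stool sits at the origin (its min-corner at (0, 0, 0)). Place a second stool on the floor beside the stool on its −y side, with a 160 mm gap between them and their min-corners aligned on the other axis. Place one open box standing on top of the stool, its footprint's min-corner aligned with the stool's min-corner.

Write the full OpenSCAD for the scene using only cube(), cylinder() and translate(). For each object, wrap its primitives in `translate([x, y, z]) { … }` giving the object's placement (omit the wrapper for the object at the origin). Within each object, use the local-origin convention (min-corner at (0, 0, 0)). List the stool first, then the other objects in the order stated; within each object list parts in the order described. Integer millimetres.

translate([0, 0, 414]) cube([339, 343, 26]);
cube([44, 44, 414]);
translate([295, 0, 0]) cube([44, 44, 414]);
translate([0, 299, 0]) cube([44, 44, 414]);
translate([295, 299, 0]) cube([44, 44, 414]);
translate([0, -417, 0]) {
  translate([0, 0, 379]) cube([255, 257, 22]);
  translate([19, 19, 0]) cylinder(h = 379, r = 19);
  translate([236, 19, 0]) cylinder(h = 379, r = 19);
  translate([19, 238, 0]) cylinder(h = 379, r = 19);
  translate([236, 238, 0]) cylinder(h = 379, r = 19);
}
translate([0, 0, 440]) {
  cube([297, 248, 17]);
  translate([0, 0, 17]) cube([297, 17, 148]);
  translate([0, 231, 17]) cube([297, 17, 148]);
  translate([0, 17, 17]) cube([17, 214, 148]);
  translate([280, 17, 17]) cube([17, 214, 148]);
}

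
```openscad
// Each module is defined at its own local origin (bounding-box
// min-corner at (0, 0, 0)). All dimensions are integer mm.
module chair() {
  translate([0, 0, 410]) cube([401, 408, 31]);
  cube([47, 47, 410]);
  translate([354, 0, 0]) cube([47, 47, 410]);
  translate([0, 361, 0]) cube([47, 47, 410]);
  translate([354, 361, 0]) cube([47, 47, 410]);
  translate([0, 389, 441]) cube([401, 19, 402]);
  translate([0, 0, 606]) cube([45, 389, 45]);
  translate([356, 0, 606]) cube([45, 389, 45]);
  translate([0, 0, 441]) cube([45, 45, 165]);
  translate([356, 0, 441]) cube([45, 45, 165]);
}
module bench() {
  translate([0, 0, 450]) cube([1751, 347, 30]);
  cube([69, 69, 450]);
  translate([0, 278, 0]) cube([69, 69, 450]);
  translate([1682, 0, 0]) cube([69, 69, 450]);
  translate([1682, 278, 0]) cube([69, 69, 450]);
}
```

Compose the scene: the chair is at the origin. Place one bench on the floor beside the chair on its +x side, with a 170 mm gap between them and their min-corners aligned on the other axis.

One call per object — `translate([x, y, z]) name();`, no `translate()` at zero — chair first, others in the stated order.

chair();
translate([571, 0, 0]) bench();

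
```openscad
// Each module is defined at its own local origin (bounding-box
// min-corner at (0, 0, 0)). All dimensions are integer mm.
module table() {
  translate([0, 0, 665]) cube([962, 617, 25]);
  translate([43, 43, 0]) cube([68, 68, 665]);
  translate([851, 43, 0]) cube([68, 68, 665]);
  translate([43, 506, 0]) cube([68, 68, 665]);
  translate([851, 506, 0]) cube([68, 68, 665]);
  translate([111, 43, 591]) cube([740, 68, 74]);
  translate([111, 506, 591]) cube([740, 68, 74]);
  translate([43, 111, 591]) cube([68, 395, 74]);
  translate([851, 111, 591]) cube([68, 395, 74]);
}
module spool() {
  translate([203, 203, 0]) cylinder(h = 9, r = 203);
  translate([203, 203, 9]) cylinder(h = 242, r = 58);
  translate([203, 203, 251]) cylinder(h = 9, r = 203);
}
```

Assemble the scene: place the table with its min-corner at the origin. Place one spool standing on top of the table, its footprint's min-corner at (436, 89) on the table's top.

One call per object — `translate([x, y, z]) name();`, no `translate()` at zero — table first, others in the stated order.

table();
translate([436, 89, 690]) spool();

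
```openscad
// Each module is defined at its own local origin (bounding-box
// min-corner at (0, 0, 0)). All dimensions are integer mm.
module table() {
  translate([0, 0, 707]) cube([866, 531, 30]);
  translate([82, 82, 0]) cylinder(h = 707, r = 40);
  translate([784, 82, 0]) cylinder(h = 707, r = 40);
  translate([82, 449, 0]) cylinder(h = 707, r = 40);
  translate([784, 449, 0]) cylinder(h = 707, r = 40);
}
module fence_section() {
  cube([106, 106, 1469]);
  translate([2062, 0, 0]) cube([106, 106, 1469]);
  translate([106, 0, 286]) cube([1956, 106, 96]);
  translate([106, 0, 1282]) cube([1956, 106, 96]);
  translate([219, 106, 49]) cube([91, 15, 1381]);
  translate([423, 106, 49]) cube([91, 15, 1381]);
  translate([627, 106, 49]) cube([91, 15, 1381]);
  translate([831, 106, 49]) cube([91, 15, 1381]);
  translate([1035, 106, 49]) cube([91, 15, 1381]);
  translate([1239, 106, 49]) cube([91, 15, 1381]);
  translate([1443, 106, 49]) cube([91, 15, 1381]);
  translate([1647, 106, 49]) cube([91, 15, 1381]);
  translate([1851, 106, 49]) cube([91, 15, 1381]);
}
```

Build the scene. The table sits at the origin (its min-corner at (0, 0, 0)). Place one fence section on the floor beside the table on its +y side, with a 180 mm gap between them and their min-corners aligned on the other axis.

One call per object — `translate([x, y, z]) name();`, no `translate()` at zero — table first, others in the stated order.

table();
translate([0, 711, 0]) fence_section();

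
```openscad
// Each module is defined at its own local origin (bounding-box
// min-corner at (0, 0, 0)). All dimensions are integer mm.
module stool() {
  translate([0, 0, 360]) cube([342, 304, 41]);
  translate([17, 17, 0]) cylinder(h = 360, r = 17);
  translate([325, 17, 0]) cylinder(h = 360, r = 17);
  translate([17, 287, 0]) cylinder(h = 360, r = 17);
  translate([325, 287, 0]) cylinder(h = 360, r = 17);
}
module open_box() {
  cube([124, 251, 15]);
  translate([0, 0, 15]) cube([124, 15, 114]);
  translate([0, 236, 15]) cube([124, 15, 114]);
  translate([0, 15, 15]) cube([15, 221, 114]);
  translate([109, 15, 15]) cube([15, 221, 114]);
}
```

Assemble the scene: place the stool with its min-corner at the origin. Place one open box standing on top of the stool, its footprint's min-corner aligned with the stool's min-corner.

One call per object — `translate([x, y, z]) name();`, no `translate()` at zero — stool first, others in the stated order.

stool();
translate([0, 0, 401]) open_box();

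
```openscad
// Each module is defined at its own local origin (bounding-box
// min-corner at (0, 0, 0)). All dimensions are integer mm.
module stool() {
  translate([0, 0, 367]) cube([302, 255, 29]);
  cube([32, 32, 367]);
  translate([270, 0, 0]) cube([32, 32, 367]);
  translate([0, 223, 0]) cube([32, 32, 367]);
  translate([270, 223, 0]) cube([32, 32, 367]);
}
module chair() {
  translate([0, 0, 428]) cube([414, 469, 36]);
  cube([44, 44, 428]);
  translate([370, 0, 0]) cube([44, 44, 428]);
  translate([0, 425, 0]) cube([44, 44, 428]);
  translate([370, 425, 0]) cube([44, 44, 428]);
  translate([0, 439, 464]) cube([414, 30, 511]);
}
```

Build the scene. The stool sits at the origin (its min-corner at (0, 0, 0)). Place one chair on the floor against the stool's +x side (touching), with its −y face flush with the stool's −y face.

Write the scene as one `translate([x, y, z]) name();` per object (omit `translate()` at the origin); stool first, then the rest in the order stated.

stool();
translate([302, 0, 0]) chair();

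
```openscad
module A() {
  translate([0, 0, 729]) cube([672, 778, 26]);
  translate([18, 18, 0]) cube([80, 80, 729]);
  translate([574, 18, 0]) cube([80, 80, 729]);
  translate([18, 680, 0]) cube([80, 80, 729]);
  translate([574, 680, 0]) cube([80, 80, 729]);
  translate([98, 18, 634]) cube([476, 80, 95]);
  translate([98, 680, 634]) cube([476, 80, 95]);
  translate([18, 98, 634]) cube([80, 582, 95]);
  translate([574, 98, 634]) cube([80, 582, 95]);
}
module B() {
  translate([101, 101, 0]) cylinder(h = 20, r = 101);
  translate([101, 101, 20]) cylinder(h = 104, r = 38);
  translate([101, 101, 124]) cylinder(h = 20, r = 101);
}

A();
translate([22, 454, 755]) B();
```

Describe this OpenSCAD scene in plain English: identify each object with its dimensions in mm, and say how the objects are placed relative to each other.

A is a rectangular dining table. The top is 672×778×26 mm with its upper surface at z = 755 mm. It stands on four 80×80 mm square legs, each inset 18 mm from the nearest pair of top edges, running from the floor to the underside of the top. Four apron rails, 80 mm thick and 95 mm tall, run between adjacent legs with their top edges flush with the underside of the top and their outer faces flush with the legs' outer faces.

B is a spool: two coaxial disc flanges of radius 101 mm and thickness 20 mm, joined by a core cylinder of radius 38 mm and height 104 mm. The lower flange rests on z = 0 and the three cylinders share a vertical axis.

The spool is on top of the table.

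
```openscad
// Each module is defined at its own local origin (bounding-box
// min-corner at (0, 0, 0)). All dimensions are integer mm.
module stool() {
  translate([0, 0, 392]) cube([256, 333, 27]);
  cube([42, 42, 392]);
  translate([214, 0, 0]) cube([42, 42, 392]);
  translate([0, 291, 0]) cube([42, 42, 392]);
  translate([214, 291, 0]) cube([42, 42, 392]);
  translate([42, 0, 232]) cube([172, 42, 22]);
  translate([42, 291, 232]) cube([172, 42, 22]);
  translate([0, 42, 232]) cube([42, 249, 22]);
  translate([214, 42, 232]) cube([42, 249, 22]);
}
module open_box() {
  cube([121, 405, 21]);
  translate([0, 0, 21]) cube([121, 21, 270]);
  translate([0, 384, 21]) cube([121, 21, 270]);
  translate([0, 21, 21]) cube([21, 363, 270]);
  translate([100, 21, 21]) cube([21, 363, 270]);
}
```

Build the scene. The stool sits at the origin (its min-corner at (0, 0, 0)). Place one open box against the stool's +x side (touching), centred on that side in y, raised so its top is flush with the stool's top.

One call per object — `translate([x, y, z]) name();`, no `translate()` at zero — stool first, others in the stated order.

stool();
translate([256, -36, 128]) open_box();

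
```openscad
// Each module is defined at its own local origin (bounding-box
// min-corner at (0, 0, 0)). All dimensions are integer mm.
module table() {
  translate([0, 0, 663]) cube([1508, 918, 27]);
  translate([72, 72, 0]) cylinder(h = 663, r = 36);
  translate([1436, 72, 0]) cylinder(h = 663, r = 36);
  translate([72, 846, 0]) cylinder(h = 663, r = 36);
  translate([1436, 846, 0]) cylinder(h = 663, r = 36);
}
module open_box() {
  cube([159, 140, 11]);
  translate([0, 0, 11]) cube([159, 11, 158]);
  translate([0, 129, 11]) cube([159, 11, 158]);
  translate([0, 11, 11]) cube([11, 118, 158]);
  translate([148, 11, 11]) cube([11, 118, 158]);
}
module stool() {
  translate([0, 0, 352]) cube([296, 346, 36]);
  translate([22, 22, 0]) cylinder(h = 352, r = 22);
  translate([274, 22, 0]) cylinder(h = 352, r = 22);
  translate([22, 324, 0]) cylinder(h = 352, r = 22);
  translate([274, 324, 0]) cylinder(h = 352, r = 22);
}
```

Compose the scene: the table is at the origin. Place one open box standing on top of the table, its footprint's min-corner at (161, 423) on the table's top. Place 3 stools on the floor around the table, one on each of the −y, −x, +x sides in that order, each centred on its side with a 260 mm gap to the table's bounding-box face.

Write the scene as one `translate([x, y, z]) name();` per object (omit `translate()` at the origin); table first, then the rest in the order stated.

table();
translate([161, 423, 690]) open_box();
translate([606, -606, 0]) stool();
translate([-556, 286, 0]) stool();
translate([1768, 286, 0]) stool();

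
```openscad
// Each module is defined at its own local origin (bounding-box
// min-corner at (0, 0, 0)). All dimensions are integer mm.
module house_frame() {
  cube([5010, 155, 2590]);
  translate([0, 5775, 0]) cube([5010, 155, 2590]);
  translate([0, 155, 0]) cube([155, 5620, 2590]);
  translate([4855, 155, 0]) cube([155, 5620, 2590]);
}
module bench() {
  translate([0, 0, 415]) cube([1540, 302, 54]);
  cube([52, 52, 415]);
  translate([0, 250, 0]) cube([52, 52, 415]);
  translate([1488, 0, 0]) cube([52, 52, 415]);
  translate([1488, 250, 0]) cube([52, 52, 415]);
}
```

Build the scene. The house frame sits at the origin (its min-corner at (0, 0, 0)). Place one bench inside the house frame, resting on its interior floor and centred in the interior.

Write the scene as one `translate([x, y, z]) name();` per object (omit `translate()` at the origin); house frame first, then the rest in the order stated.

house_frame();
translate([1735, 2814, 0]) bench();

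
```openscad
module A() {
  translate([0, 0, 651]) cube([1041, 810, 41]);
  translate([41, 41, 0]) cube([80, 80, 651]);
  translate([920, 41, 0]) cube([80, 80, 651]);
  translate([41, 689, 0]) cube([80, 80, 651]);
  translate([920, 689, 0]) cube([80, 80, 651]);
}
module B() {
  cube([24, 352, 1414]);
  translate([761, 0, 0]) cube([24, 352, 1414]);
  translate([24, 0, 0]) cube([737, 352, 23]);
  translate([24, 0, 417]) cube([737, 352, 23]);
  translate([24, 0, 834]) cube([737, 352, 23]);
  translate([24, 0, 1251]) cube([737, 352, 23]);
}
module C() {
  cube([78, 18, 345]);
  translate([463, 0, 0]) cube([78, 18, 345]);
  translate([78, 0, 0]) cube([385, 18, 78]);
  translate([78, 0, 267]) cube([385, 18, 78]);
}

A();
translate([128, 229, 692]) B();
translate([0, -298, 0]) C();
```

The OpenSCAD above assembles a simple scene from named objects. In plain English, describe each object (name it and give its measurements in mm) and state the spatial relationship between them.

A is a table: top 1041 mm (x) × 810 mm (y), 41 mm thick, upper face at z = 692 mm, on four 80×80 mm square legs, each inset 41 mm from the nearest pair of top edges, running from z = 0 to the bottom of the top.

B is an open bookshelf. Two side panels, each 24 mm thick, 352 mm deep and 1414 mm tall, stand 785 mm apart (outside-to-outside). Between them sit 4 shelves, each 23 mm thick and 352 mm deep, spanning the full gap between the sides. The bottom shelf rests on the floor (its underside at z = 0) and the clear gap between one shelf's top and the next shelf's underside is 394 mm.

C is a rectangular picture frame lying in the x–z plane (depth along y). The opening is 385 mm wide (x) by 189 mm tall (z), surrounded by a border 78 mm wide on all four sides. The frame is 18 mm deep and is made of two full-height vertical stiles with two horizontal rails fitted between them.

The bookshelf is on top of the table, centred. The picture frame is on the floor beside the table on its −y side.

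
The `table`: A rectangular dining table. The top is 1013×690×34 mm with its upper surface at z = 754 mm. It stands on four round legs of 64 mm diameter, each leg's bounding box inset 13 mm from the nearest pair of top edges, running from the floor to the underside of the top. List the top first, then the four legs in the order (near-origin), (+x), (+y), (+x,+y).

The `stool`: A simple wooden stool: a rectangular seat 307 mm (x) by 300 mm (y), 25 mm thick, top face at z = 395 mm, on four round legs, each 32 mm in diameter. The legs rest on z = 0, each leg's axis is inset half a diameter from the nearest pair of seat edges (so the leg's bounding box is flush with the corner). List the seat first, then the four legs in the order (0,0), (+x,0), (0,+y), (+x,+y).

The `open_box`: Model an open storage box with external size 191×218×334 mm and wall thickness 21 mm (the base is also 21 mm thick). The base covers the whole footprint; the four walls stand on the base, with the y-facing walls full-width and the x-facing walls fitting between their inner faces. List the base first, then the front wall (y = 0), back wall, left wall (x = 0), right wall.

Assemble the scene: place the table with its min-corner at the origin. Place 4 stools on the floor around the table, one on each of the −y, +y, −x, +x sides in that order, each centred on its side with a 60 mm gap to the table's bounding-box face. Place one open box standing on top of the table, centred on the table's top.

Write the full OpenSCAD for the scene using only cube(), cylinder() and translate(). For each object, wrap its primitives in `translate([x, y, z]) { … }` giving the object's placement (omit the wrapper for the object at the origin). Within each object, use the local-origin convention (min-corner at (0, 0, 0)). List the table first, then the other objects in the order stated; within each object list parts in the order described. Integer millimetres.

translate([0, 0, 720]) cube([1013, 690, 34]);
translate([45, 45, 0]) cylinder(h = 720, r = 32);
translate([968, 45, 0]) cylinder(h = 720, r = 32);
translate([45, 645, 0]) cylinder(h = 720, r = 32);
translate([968, 645, 0]) cylinder(h = 720, r = 32);
translate([353, -360, 0]) {
  translate([0, 0, 370]) cube([307, 300, 25]);
  translate([16, 16, 0]) cylinder(h = 370, r = 16);
  translate([291, 16, 0]) cylinder(h = 370, r = 16);
  translate([16, 284, 0]) cylinder(h = 370, r = 16);
  translate([291, 284, 0]) cylinder(h = 370, r = 16);
}
translate([353, 750, 0]) {
  translate([0, 0, 370]) cube([307, 300, 25]);
  translate([16, 16, 0]) cylinder(h = 370, r = 16);
  translate([291, 16, 0]) cylinder(h = 370, r = 16);
  translate([16, 284, 0]) cylinder(h = 370, r = 16);
  translate([291, 284, 0]) cylinder(h = 370, r = 16);
}
translate([-367, 195, 0]) {
  translate([0, 0, 370]) cube([307, 300, 25]);
  translate([16, 16, 0]) cylinder(h = 370, r = 16);
  translate([291, 16, 0]) cylinder(h = 370, r = 16);
  translate([16, 284, 0]) cylinder(h = 370, r = 16);
  translate([291, 284, 0]) cylinder(h = 370, r = 16);
}
translate([1073, 195, 0]) {
  translate([0, 0, 370]) cube([307, 300, 25]);
  translate([16, 16, 0]) cylinder(h = 370, r = 16);
  translate([291, 16, 0]) cylinder(h = 370, r = 16);
  translate([16, 284, 0]) cylinder(h = 370, r = 16);
  translate([291, 284, 0]) cylinder(h = 370, r = 16);
}
translate([411, 236, 754]) {
  cube([191, 218, 21]);
  translate([0, 0, 21]) cube([191, 21, 313]);
  translate([0, 197, 21]) cube([191, 21, 313]);
  translate([0, 21, 21]) cube([21, 176, 313]);
  translate([170, 21, 21]) cube([21, 176, 313]);
}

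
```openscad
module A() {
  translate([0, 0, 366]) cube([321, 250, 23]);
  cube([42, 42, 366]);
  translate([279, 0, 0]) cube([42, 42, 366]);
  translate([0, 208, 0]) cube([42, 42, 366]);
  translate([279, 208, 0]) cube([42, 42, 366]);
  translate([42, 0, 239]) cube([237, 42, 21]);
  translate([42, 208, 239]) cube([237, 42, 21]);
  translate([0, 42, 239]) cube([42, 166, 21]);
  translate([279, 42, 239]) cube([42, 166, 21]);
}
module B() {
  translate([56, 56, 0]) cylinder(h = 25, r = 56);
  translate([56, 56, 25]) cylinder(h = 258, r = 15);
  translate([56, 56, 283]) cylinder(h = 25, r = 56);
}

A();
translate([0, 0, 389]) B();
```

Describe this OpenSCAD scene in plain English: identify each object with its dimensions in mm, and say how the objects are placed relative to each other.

A is a four-legged stool. The seat is a 321×250×23 mm slab whose top surface is at z = 389 mm; four square legs, each 42×42 mm in cross-section, run from the floor (z = 0) to the underside of the seat, each flush with a corner of the seat. Four stretchers, 42 mm wide and 21 mm tall, connect adjacent legs with their undersides at z = 239 mm, each running between the inner faces of the legs it joins and aligned with the legs' outer faces on the other axis.

B is a spool: two coaxial disc flanges of radius 56 mm and thickness 25 mm, joined by a core cylinder of radius 15 mm and height 258 mm. The lower flange rests on z = 0 and the three cylinders share a vertical axis.

The spool is on top of the stool.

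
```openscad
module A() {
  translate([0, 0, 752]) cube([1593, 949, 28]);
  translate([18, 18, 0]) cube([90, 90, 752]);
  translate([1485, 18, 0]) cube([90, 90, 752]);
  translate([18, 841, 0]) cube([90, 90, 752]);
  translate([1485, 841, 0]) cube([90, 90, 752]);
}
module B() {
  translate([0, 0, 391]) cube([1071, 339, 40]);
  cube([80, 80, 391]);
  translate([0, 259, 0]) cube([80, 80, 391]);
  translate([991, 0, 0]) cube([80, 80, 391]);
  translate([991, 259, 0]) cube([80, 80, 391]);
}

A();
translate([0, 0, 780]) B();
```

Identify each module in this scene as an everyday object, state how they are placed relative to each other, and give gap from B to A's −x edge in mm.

A is a table. B is a bench. The bench is on top of the table. The gap from the bench to the table's −x edge is 0 mm.

The bench's min-x is at 0; the table's min-x is 0; gap = 0 mm.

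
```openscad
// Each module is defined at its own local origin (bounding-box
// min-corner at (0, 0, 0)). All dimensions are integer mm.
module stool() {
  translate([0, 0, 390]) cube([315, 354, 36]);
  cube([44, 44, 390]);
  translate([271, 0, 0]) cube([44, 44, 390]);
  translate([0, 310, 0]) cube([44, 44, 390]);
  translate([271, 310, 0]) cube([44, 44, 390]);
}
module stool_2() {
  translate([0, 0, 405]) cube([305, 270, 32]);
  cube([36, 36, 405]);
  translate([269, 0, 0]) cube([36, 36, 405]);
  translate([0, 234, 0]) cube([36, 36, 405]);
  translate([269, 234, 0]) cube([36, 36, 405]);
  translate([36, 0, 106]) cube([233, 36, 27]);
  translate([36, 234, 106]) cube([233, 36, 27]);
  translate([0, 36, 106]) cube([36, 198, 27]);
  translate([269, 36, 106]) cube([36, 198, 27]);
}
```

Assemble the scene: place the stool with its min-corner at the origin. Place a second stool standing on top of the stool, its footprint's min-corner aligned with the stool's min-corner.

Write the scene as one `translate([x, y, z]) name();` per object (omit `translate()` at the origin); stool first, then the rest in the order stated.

stool();
translate([0, 0, 426]) stool_2();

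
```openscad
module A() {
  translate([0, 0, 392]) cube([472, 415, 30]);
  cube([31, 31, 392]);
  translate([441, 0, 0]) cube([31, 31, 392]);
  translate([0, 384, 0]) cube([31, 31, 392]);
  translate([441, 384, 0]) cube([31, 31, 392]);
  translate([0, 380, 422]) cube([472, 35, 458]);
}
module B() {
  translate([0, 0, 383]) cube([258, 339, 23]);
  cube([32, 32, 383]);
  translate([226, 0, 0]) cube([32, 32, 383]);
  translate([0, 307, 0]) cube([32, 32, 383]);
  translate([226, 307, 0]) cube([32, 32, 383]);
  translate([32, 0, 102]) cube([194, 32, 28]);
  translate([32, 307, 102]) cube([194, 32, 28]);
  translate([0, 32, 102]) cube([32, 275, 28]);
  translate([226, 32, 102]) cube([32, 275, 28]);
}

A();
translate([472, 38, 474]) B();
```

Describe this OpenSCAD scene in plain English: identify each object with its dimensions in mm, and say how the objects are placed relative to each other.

A is a chair. The seat is a 472×415×30 mm slab with its top at z = 422 mm, on four 31×31 mm corner legs (flush with the seat edges, standing on z = 0). A flat backrest 35 mm thick, 458 mm tall, spans the full seat width and rises from the seat top along its +y edge, rear face flush with the rear of the seat.

B is a four-legged stool. The seat is a 258×339×23 mm slab whose top surface is at z = 406 mm; four square legs, each 32×32 mm in cross-section, run from the floor (z = 0) to the underside of the seat, each flush with a corner of the seat. Four stretchers, 32 mm wide and 28 mm tall, connect adjacent legs with their undersides at z = 102 mm, each running between the inner faces of the legs it joins and aligned with the legs' outer faces on the other axis.

The stool is beside the chair with their tops flush at z = 880.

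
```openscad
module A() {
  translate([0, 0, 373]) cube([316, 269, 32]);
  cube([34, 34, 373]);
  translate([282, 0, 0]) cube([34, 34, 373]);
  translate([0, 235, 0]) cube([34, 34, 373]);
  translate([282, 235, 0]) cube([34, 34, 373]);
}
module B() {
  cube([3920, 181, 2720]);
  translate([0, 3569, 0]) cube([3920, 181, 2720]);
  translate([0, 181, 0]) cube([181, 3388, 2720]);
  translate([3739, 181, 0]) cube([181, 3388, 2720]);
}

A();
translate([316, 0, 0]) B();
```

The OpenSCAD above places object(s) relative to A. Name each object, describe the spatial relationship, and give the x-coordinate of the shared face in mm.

The stool's +x face and the house frame's −x face are both at x = 316 mm.

A is a stool. B is a house frame. The house frame is against the stool's +x side, with their −y faces flush. The x-coordinate of the shared face is 316 mm.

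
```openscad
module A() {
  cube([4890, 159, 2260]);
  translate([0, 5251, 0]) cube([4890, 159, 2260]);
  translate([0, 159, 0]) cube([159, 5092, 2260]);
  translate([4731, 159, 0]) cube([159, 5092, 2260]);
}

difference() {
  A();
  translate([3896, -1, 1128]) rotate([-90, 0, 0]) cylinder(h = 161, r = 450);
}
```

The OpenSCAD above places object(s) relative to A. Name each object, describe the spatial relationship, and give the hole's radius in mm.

The subtracted cylinder has r = 450 mm.

A is a house frame. The house frame has a circular hole through its front wall. The hole's radius is 450 mm.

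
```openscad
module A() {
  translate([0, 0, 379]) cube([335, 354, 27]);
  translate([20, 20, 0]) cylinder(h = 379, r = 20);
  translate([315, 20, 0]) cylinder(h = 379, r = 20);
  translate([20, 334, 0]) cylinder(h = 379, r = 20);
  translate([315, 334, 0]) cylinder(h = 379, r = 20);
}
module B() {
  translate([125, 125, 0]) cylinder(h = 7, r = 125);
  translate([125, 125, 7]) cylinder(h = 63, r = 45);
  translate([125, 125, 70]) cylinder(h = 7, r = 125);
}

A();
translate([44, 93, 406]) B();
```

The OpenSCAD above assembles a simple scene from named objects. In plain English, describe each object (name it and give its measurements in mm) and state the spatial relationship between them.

A is a four-legged stool. The seat is 335×354 mm, 27 mm thick, top at z = 406 mm. It stands on four round legs, each 40 mm in diameter, from z = 0 to the seat underside, each leg's axis is inset half a diameter from the nearest pair of seat edges (so the leg's bounding box is flush with the corner).

B is a spool: two coaxial disc flanges of radius 125 mm and thickness 7 mm, joined by a core cylinder of radius 45 mm and height 63 mm. The lower flange rests on z = 0 and the three cylinders share a vertical axis.

The spool is on top of the stool.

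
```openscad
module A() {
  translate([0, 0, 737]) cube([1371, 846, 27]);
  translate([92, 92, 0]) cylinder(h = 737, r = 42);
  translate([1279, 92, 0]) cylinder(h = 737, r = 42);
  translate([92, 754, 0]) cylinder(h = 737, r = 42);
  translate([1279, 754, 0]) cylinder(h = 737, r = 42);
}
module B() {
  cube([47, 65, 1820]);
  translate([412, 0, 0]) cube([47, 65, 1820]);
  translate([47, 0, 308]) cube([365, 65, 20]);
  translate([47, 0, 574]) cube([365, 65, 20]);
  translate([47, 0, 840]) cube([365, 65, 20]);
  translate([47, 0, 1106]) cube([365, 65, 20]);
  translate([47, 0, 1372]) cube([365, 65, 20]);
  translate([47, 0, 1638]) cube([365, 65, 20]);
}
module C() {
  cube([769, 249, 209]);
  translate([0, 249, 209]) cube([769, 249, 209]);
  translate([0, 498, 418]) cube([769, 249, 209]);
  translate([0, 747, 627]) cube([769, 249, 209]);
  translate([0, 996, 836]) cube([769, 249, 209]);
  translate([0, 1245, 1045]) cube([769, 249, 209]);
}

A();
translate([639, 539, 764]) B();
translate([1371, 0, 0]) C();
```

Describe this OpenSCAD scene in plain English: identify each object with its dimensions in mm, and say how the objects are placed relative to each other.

A is a table with a 1371×846 mm rectangular top, 27 mm thick, top surface at z = 764 mm, supported by four round legs of 84 mm diameter, each leg's bounding box inset 50 mm from the nearest pair of top edges, running from the floor.

B is a straight ladder. Two 47×65 mm vertical rails, 1820 mm tall, stand 459 mm apart (outside-to-outside) with their front faces coplanar on the −y side. 6 rungs, each 65 mm deep and 20 mm tall, span between the inner faces of the rails, front faces flush with the rails. The lowest rung's underside is at z = 308 mm and rungs are spaced 266 mm apart (underside to underside).

C is a run of 6 identical solid stair steps. Each tread is 769×249 mm and each step block is 209 mm high. Step 1 rests on the floor; step k is offset from step 1 by (k−1)×249 mm in y and (k−1)×209 mm in z.

The ladder is on top of the table. The staircase is against the table's +x side, with their −y faces flush.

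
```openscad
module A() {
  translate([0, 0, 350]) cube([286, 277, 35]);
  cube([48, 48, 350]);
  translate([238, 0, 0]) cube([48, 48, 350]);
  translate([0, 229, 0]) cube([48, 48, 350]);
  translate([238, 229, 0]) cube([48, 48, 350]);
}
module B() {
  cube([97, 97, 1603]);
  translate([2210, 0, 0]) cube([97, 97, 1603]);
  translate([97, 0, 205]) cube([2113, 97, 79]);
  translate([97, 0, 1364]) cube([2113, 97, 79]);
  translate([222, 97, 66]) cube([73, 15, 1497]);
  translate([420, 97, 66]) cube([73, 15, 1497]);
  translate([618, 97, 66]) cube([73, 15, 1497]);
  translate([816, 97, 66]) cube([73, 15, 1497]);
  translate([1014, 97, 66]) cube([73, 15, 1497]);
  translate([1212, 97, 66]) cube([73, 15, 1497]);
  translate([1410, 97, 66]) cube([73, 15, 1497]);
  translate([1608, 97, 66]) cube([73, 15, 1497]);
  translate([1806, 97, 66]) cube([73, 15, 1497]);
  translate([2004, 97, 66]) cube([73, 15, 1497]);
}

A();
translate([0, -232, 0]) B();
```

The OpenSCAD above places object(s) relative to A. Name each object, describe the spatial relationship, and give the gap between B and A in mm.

The fence section's nearest face is 120 mm from the stool's −y face.

A is a stool. B is a fence section. The fence section is on the floor beside the stool on its −y side. The gap between the fence section and the stool is 120 mm.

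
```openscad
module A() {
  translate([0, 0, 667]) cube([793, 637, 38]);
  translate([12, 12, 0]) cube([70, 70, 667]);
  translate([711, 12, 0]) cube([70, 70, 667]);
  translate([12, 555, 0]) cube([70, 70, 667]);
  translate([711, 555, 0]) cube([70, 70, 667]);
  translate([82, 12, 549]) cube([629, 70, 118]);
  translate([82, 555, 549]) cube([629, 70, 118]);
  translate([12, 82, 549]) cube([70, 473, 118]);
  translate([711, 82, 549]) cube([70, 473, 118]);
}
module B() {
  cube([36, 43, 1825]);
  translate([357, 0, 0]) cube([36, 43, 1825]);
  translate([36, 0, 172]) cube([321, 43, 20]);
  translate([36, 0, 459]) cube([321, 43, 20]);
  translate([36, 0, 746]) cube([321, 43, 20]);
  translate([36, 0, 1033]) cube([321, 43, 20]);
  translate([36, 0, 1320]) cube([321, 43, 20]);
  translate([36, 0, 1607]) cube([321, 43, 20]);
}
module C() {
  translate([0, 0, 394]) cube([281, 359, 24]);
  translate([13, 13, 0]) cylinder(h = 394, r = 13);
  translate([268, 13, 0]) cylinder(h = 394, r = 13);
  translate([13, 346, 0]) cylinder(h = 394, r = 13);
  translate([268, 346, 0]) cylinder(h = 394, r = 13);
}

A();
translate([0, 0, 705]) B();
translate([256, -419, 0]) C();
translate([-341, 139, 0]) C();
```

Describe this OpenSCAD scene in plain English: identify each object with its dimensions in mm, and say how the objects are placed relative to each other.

A is a table: top 793 mm (x) × 637 mm (y), 38 mm thick, upper face at z = 705 mm, on four 70×70 mm square legs, each inset 12 mm from the nearest pair of top edges, running from z = 0 to the bottom of the top. Four apron rails, 70 mm thick and 118 mm tall, run between adjacent legs with their top edges flush with the underside of the top and their outer faces flush with the legs' outer faces.

B is a straight ladder. Two 36×43 mm vertical rails, 1825 mm tall, stand 393 mm apart (outside-to-outside) with their front faces coplanar on the −y side. 6 rungs, each 43 mm deep and 20 mm tall, span between the inner faces of the rails, front faces flush with the rails. The lowest rung's underside is at z = 172 mm and rungs are spaced 287 mm apart (underside to underside).

C is a four-legged stool. The seat is 281×359 mm, 24 mm thick, top at z = 418 mm. It stands on four round legs, each 26 mm in diameter, from z = 0 to the seat underside, each leg's axis is inset half a diameter from the nearest pair of seat edges (so the leg's bounding box is flush with the corner).

The ladder is on top of the table. Two stools sit around the table at the −y, −x sides.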